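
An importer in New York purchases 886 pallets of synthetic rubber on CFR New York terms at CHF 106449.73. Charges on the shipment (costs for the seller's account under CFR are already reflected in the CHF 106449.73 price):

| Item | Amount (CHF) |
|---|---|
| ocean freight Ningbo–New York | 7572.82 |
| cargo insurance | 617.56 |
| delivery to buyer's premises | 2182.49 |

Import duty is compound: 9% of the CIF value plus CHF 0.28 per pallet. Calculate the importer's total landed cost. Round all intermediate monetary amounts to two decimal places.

CFR: the seller pays costs through ocean freight to the destination port, but not insurance.
Already in the invoice (seller's account under CFR): freight — exclude.
CIF value = CFR price + insurance = 106449.73 + 617.56 = 107067.29
Ad valorem component: 107067.29 × 9% = 9636.06
Specific component: 886 × 0.28 = 248.08
Import duty = 9636.06 + 248.08 = 9884.14
Buyer bears: insurance 617.56 + delivery 2182.49 + duty 9884.14 = 12684.19
Landed cost = invoice 106449.73 + 12684.19 = 119133.92

Total landed cost: CHF 119133.92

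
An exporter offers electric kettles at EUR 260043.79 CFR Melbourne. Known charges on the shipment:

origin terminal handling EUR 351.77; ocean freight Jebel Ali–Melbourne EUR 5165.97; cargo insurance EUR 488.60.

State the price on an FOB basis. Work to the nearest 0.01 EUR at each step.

FOB price: EUR 254877.82

Not relevant to the conversion: origin terminal — on the seller under both CFR and FOB; already in the CFR price and stays in the FOB price. insurance — on the buyer under both terms; not part of either seller's price.
From CFR to FOB, the seller no longer bears: freight.
FOB price = 260043.79 − 5165.97 = 254877.82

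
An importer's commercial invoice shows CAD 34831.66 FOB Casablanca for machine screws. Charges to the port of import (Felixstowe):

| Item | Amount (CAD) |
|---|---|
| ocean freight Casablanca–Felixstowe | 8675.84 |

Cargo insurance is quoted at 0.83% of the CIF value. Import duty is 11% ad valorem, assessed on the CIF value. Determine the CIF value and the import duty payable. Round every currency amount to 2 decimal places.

Let C be the CIF value. C = FOB price + freight + 0.83% × C
C − 0.83% × C = 34831.66 + 8675.84
0.9917 × C = 43507.50
C = 43507.50 / 0.9917 = 43871.63
Insurance premium = 0.83% × 43871.63 = 364.13
Import duty = 43871.63 × 11% = 4825.88

CIF value: CAD 43871.63; import duty: CAD 4825.88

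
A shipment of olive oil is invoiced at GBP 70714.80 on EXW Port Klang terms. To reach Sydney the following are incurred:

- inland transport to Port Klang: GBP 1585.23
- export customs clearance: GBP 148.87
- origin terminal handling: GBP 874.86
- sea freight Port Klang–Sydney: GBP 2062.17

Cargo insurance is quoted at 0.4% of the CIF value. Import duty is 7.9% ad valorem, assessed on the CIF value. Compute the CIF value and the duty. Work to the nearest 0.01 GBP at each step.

CIF value: GBP 75688.68; import duty: GBP 5979.41

Let C be the CIF value. C = EXW price + pre-shipment costs + freight + 0.4% × C
C − 0.4% × C = 70714.80 + 1585.23 + 148.87 + 874.86 + 2062.17
0.996 × C = 75385.93
C = 75385.93 / 0.996 = 75688.68
Insurance premium = 0.4% × 75688.68 = 302.75
Import duty = 75688.68 × 7.9% = 5979.41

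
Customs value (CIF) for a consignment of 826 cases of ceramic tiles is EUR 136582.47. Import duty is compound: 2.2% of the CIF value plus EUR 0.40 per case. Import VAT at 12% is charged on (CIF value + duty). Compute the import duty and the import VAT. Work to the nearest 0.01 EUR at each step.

Import duty: EUR 3335.21; import VAT: EUR 16790.12

Ad valorem component: 136582.47 × 2.2% = 3004.81
Specific component: 826 × 0.40 = 330.40
Import duty = 3004.81 + 330.40 = 3335.21
VAT base = CIF + duty = 136582.47 + 3335.21 = 139917.68
Import VAT = 139917.68 × 12% = 16790.12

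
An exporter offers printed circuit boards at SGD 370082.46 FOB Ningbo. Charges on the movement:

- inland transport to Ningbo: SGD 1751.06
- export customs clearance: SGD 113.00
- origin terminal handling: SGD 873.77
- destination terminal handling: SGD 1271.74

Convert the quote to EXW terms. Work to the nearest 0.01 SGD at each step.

EXW price: SGD 367344.63

Not relevant to the conversion: destination terminal — on the buyer under both terms; not part of either seller's price.
From FOB to EXW, the seller no longer bears: inland to port, export clearance, origin terminal.
EXW price = 370082.46 − 1751.06 − 113.00 − 873.77 = 367344.63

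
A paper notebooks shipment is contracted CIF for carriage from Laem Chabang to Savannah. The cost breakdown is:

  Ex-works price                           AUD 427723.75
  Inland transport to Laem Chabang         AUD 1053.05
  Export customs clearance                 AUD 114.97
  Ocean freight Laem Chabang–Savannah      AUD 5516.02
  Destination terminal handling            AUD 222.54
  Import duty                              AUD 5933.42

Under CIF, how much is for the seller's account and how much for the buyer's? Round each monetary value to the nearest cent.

Seller: AUD 434407.79; buyer: AUD 6155.96

CIF: the seller pays costs through ocean freight and marine insurance to the destination port.
Seller's account: goods 427723.75 + inland to port 1053.05 + export clearance 114.97 + freight 5516.02 = 434407.79
Buyer's account: destination terminal 222.54 + duty 5933.42 = 6155.96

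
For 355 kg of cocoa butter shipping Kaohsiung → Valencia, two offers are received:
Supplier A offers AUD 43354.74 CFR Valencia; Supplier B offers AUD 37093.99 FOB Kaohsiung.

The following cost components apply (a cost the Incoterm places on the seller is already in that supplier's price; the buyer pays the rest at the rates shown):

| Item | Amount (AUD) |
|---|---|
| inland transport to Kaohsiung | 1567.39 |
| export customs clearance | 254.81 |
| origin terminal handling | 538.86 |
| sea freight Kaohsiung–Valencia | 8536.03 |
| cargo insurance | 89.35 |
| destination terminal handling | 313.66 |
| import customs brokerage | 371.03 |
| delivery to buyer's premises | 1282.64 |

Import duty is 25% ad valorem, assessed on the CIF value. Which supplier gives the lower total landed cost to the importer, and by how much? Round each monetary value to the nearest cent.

Supplier A is cheaper by AUD 2844.10

Supplier A (CFR):
CIF value = CFR price + insurance = 43354.74 + 89.35 = 43444.09
Import duty = 43444.09 × 25% = 10861.02
Buyer bears (A): 89.35 + 313.66 + 371.03 + 1282.64 = 2056.68
Landed cost (A) = invoice 43354.74 + 2056.68 + duty 10861.02 = 56272.44
Supplier B (FOB):
CIF value = FOB price + freight + insurance = 37093.99 + 8536.03 + 89.35 = 45719.37
Import duty = 45719.37 × 25% = 11429.84
Buyer bears (B): 8536.03 + 89.35 + 313.66 + 371.03 + 1282.64 = 10592.71
Landed cost (B) = invoice 37093.99 + 10592.71 + duty 11429.84 = 59116.54
Difference = |56272.44 − 59116.54| = 2844.10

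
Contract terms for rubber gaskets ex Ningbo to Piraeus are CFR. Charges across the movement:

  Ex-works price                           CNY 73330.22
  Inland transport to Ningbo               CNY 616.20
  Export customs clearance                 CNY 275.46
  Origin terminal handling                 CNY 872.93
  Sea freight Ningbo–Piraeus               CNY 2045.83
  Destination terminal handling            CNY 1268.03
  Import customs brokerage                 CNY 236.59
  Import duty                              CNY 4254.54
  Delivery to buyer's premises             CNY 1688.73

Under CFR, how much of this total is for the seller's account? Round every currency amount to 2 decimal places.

Seller's account: CNY 77140.64

CFR: the seller pays costs through ocean freight to the destination port, but not insurance.
Seller's account: goods 73330.22 + inland to port 616.20 + export clearance 275.46 + origin terminal 872.93 + freight 2045.83 = 77140.64
Buyer's account: destination terminal 1268.03 + brokerage 236.59 + duty 4254.54 + delivery 1688.73 = 7447.89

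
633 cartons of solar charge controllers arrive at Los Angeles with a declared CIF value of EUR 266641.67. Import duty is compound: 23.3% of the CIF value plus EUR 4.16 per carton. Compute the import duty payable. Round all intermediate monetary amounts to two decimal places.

Import duty: EUR 64760.79

Ad valorem component: 266641.67 × 23.3% = 62127.51
Specific component: 633 × 4.16 = 2633.28
Import duty = 62127.51 + 2633.28 = 64760.79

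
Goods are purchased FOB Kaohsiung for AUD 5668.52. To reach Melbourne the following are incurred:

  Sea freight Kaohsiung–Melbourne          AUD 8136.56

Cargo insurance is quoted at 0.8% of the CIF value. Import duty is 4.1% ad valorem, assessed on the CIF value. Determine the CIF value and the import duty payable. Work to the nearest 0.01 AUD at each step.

CIF value: AUD 13916.41; import duty: AUD 570.57

Let C be the CIF value. C = FOB price + freight + 0.8% × C
C − 0.8% × C = 5668.52 + 8136.56
0.992 × C = 13805.08
C = 13805.08 / 0.992 = 13916.41
Insurance premium = 0.8% × 13916.41 = 111.33
Import duty = 13916.41 × 4.1% = 570.57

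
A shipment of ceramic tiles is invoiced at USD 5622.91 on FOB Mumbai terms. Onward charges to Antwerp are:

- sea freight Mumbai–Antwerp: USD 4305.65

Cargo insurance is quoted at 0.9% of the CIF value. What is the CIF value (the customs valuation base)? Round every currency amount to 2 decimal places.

CIF value: USD 10018.73

Let C be the CIF value. C = FOB price + freight + 0.9% × C
C − 0.9% × C = 5622.91 + 4305.65
0.991 × C = 9928.56
C = 9928.56 / 0.991 = 10018.73
Insurance premium = 0.9% × 10018.73 = 90.17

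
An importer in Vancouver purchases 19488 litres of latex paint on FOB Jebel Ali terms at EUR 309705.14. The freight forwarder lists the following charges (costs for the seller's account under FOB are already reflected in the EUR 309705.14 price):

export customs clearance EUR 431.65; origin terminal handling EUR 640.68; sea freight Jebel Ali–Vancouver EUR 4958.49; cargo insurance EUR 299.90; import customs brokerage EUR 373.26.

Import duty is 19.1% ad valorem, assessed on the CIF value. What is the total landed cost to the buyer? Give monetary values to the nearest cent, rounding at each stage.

Total landed cost: EUR 375494.82

FOB: the seller bears costs until goods are on board at the origin port; the buyer bears freight, insurance and all costs thereafter.
Already in the invoice (seller's account under FOB): export clearance, origin terminal — exclude.
CIF value = FOB price + freight + insurance = 309705.14 + 4958.49 + 299.90 = 314963.53
Import duty = 314963.53 × 19.1% = 60158.03
Buyer bears: freight 4958.49 + insurance 299.90 + brokerage 373.26 + duty 60158.03 = 65789.68
Landed cost = invoice 309705.14 + 65789.68 = 375494.82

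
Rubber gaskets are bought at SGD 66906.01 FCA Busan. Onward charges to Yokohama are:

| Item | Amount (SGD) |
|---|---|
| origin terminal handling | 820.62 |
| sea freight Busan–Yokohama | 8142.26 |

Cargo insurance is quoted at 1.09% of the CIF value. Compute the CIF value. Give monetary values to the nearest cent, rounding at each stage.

Let C be the CIF value. C = FCA price + pre-shipment costs + freight + 1.09% × C
C − 1.09% × C = 66906.01 + 820.62 + 8142.26
0.9891 × C = 75868.89
C = 75868.89 / 0.9891 = 76704.97
Insurance premium = 1.09% × 76704.97 = 836.08

CIF value: SGD 76704.97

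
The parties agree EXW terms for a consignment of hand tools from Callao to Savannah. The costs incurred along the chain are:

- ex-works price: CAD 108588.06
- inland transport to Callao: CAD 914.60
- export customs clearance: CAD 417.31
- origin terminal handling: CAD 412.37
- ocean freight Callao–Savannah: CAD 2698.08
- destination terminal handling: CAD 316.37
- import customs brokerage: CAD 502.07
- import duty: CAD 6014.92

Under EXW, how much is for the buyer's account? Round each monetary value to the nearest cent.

EXW: the seller makes goods available at their premises; the buyer bears all onward costs.
Seller's account: goods 108588.06 = 108588.06
Buyer's account: inland to port 914.60 + export clearance 417.31 + origin terminal 412.37 + freight 2698.08 + destination terminal 316.37 + brokerage 502.07 + duty 6014.92 = 11275.72

Buyer's account: CAD 11275.72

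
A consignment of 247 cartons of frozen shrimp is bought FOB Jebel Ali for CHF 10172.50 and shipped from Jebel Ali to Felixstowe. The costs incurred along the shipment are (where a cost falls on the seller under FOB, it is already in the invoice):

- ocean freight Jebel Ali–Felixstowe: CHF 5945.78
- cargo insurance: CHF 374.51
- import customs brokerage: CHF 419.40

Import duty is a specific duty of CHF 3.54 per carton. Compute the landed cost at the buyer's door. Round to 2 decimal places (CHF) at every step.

Total landed cost: CHF 17786.57

FOB: the seller bears costs until goods are on board at the origin port; the buyer bears freight, insurance and all costs thereafter.
CIF value = FOB price + freight + insurance = 10172.50 + 5945.78 + 374.51 = 16492.79
Import duty = 247 × 3.54 = 874.38
Buyer bears: freight 5945.78 + insurance 374.51 + brokerage 419.40 + duty 874.38 = 7614.07
Landed cost = invoice 10172.50 + 7614.07 = 17786.57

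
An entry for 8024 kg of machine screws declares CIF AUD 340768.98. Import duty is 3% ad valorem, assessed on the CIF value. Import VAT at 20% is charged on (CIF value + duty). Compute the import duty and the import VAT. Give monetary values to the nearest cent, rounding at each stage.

Import duty = 340768.98 × 3% = 10223.07
VAT base = CIF + duty = 340768.98 + 10223.07 = 350992.05
Import VAT = 350992.05 × 20% = 70198.41

Import duty: AUD 10223.07; import VAT: AUD 70198.41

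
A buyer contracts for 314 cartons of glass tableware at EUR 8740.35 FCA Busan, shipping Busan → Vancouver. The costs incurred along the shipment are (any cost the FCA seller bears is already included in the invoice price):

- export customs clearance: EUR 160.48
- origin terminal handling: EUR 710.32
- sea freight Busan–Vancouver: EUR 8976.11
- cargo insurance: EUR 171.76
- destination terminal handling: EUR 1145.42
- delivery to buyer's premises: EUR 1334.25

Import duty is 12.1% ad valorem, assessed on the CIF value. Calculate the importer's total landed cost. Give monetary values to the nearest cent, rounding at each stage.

FCA: the seller delivers export-cleared goods to the carrier; the buyer bears costs from that point.
Already in the invoice (seller's account under FCA): export clearance — exclude.
CIF value = FCA price + origin terminal + freight + insurance = 8740.35 + 710.32 + 8976.11 + 171.76 = 18598.54
Import duty = 18598.54 × 12.1% = 2250.42
Buyer bears: origin terminal 710.32 + freight 8976.11 + insurance 171.76 + destination terminal 1145.42 + delivery 1334.25 + duty 2250.42 = 14588.28
Landed cost = invoice 8740.35 + 14588.28 = 23328.63

Total landed cost: EUR 23328.63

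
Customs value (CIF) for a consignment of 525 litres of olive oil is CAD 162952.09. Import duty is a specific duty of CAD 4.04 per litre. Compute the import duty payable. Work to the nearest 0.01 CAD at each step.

Import duty = 525 × 4.04 = 2121.00

Import duty: CAD 2121.00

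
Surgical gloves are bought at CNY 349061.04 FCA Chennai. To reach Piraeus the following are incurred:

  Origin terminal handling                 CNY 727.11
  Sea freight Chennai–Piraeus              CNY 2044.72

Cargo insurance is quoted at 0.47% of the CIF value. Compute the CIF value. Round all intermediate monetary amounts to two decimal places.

CIF value: CNY 353494.29

Let C be the CIF value. C = FCA price + pre-shipment costs + freight + 0.47% × C
C − 0.47% × C = 349061.04 + 727.11 + 2044.72
0.9953 × C = 351832.87
C = 351832.87 / 0.9953 = 353494.29
Insurance premium = 0.47% × 353494.29 = 1661.42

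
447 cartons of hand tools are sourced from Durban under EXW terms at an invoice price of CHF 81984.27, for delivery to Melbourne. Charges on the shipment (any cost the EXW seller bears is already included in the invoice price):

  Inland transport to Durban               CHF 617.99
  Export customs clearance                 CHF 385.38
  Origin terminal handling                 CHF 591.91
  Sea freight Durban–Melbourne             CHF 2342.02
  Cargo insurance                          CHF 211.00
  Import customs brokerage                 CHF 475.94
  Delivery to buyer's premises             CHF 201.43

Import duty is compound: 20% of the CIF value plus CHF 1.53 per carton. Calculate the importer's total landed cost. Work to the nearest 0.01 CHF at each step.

EXW: the seller makes goods available at their premises; the buyer bears all onward costs.
CIF value = EXW price + inland to port + export clearance + origin terminal + freight + insurance = 81984.27 + 617.99 + 385.38 + 591.91 + 2342.02 + 211.00 = 86132.57
Ad valorem component: 86132.57 × 20% = 17226.51
Specific component: 447 × 1.53 = 683.91
Import duty = 17226.51 + 683.91 = 17910.42
Buyer bears: inland to port 617.99 + export clearance 385.38 + origin terminal 591.91 + freight 2342.02 + insurance 211.00 + brokerage 475.94 + delivery 201.43 + duty 17910.42 = 22736.09
Landed cost = invoice 81984.27 + 22736.09 = 104720.36

Total landed cost: CHF 104720.36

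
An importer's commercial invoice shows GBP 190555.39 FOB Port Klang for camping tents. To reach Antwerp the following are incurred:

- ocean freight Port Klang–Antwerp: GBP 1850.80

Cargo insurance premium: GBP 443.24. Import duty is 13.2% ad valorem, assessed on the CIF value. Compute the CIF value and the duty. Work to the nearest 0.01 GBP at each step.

CIF value: GBP 192849.43; import duty: GBP 25456.12

CIF = FOB price + freight + insurance
CIF = 190555.39 + 1850.80 + 443.24 = 192849.43
Import duty = 192849.43 × 13.2% = 25456.12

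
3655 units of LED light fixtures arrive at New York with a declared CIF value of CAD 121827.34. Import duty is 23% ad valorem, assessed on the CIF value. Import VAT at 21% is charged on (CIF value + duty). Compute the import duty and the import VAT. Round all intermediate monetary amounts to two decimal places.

Import duty: CAD 28020.29; import VAT: CAD 31468.00

Import duty = 121827.34 × 23% = 28020.29
VAT base = CIF + duty = 121827.34 + 28020.29 = 149847.63
Import VAT = 149847.63 × 21% = 31468.00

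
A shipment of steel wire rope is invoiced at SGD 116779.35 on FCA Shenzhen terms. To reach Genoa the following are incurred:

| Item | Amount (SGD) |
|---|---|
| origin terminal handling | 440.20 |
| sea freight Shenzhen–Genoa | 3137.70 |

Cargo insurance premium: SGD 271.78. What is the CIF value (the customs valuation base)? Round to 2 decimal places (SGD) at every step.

CIF value: SGD 120629.03

CIF = FCA price + pre-shipment costs + freight + insurance
CIF = 116779.35 + 440.20 + 3137.70 + 271.78 = 120629.03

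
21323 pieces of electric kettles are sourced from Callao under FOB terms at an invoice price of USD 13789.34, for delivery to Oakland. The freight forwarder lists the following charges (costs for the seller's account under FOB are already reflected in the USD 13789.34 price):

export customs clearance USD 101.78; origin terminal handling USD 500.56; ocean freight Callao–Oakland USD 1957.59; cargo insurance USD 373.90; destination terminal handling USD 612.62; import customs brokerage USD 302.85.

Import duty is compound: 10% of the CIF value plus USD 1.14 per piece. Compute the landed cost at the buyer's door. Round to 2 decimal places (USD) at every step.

Total landed cost: USD 42956.60

FOB: the seller bears costs until goods are on board at the origin port; the buyer bears freight, insurance and all costs thereafter.
Already in the invoice (seller's account under FOB): export clearance, origin terminal — exclude.
CIF value = FOB price + freight + insurance = 13789.34 + 1957.59 + 373.90 = 16120.83
Ad valorem component: 16120.83 × 10% = 1612.08
Specific component: 21323 × 1.14 = 24308.22
Import duty = 1612.08 + 24308.22 = 25920.30
Buyer bears: freight 1957.59 + insurance 373.90 + destination terminal 612.62 + brokerage 302.85 + duty 25920.30 = 29167.26
Landed cost = invoice 13789.34 + 29167.26 = 42956.60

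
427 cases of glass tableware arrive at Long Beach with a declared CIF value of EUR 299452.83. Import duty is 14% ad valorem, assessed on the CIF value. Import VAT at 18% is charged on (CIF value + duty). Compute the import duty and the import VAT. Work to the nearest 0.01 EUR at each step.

Import duty: EUR 41923.40; import VAT: EUR 61447.72

Import duty = 299452.83 × 14% = 41923.40
VAT base = CIF + duty = 299452.83 + 41923.40 = 341376.23
Import VAT = 341376.23 × 18% = 61447.72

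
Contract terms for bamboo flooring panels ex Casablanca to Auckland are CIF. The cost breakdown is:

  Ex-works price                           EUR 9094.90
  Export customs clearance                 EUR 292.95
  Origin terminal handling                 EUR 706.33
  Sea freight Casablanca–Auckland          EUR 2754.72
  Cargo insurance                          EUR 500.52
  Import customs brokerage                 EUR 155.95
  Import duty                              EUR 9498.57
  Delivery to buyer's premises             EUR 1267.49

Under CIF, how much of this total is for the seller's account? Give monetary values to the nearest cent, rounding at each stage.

CIF: the seller pays costs through ocean freight and marine insurance to the destination port.
Seller's account: goods 9094.90 + export clearance 292.95 + origin terminal 706.33 + freight 2754.72 + insurance 500.52 = 13349.42
Buyer's account: brokerage 155.95 + duty 9498.57 + delivery 1267.49 = 10922.01

Seller's account: EUR 13349.42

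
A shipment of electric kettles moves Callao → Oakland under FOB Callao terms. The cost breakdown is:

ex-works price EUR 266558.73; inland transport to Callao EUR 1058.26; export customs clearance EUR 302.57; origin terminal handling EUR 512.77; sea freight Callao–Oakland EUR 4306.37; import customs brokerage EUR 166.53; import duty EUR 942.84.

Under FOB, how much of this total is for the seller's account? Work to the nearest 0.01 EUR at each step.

FOB: the seller bears costs until goods are on board at the origin port; the buyer bears freight, insurance and all costs thereafter.
Seller's account: goods 266558.73 + inland to port 1058.26 + export clearance 302.57 + origin terminal 512.77 = 268432.33
Buyer's account: freight 4306.37 + brokerage 166.53 + duty 942.84 = 5415.74

Seller's account: EUR 268432.33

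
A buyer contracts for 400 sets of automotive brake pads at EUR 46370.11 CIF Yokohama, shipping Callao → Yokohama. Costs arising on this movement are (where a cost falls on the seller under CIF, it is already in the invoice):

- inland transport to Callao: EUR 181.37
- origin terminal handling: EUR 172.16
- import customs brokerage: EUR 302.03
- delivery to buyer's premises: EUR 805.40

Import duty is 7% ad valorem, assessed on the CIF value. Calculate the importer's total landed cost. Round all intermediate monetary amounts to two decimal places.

CIF: the seller pays costs through ocean freight and marine insurance to the destination port.
Already in the invoice (seller's account under CIF): inland to port, origin terminal — exclude.
The CIF price already equals the CIF value: 46370.11
Import duty = 46370.11 × 7% = 3245.91
Buyer bears: brokerage 302.03 + delivery 805.40 + duty 3245.91 = 4353.34
Landed cost = invoice 46370.11 + 4353.34 = 50723.45

Total landed cost: EUR 50723.45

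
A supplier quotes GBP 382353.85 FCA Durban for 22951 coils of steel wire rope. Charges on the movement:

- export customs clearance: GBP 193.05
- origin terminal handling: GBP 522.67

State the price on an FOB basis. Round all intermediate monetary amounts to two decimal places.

Not relevant to the conversion: export clearance — on the seller under both FCA and FOB; already in the FCA price and stays in the FOB price.
From FCA to FOB, the seller additionally bears: origin terminal.
FOB price = 382353.85 + 522.67 = 382876.52

FOB price: GBP 382876.52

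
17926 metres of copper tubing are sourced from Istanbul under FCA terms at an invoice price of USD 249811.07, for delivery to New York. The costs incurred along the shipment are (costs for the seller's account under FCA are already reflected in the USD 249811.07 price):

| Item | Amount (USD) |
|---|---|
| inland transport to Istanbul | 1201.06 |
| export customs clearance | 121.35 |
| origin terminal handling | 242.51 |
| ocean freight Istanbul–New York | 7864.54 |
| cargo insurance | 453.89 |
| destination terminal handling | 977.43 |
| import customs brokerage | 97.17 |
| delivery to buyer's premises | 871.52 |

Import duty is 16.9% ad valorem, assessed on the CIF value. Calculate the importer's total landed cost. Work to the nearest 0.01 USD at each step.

FCA: the seller delivers export-cleared goods to the carrier; the buyer bears costs from that point.
Already in the invoice (seller's account under FCA): inland to port, export clearance — exclude.
CIF value = FCA price + origin terminal + freight + insurance = 249811.07 + 242.51 + 7864.54 + 453.89 = 258372.01
Import duty = 258372.01 × 16.9% = 43664.87
Buyer bears: origin terminal 242.51 + freight 7864.54 + insurance 453.89 + destination terminal 977.43 + brokerage 97.17 + delivery 871.52 + duty 43664.87 = 54171.93
Landed cost = invoice 249811.07 + 54171.93 = 303983.00

Total landed cost: USD 303983.00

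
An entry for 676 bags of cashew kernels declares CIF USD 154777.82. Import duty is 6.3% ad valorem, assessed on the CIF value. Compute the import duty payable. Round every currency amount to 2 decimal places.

Import duty: USD 9751.00

Import duty = 154777.82 × 6.3% = 9751.00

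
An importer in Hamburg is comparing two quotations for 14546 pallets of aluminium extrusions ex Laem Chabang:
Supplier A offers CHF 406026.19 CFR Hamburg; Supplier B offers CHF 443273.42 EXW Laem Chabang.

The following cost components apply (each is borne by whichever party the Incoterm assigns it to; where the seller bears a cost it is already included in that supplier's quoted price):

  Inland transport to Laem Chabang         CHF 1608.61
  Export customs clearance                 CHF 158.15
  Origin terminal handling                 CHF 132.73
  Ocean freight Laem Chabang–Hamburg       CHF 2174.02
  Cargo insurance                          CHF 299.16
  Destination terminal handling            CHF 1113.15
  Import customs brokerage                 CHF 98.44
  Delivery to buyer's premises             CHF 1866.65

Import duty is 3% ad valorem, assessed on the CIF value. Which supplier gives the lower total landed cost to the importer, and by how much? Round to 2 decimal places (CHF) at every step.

Supplier A is cheaper by CHF 42560.36

Supplier A (CFR):
CIF value = CFR price + insurance = 406026.19 + 299.16 = 406325.35
Import duty = 406325.35 × 3% = 12189.76
Buyer bears (A): 299.16 + 1113.15 + 98.44 + 1866.65 = 3377.40
Landed cost (A) = invoice 406026.19 + 3377.40 + duty 12189.76 = 421593.35
Supplier B (EXW):
CIF value = EXW price + inland to port + export clearance + origin terminal + freight + insurance = 443273.42 + 1608.61 + 158.15 + 132.73 + 2174.02 + 299.16 = 447646.09
Import duty = 447646.09 × 3% = 13429.38
Buyer bears (B): 1608.61 + 158.15 + 132.73 + 2174.02 + 299.16 + 1113.15 + 98.44 + 1866.65 = 7450.91
Landed cost (B) = invoice 443273.42 + 7450.91 + duty 13429.38 = 464153.71
Difference = |421593.35 − 464153.71| = 42560.36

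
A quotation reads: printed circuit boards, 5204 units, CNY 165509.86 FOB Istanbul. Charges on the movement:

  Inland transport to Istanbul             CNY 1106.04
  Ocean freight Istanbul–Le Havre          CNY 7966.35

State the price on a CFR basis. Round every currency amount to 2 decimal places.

Not relevant to the conversion: inland to port — on the seller under both FOB and CFR; already in the FOB price and stays in the CFR price.
From FOB to CFR, the seller additionally bears: freight.
CFR price = 165509.86 + 7966.35 = 173476.21

CFR price: CNY 173476.21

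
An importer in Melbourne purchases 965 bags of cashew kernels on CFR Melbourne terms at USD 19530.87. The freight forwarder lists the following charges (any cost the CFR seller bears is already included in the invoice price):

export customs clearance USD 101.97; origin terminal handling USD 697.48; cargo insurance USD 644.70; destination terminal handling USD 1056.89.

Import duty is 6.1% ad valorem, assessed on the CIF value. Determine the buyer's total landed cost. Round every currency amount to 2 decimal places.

CFR: the seller pays costs through ocean freight to the destination port, but not insurance.
Already in the invoice (seller's account under CFR): export clearance, origin terminal — exclude.
CIF value = CFR price + insurance = 19530.87 + 644.70 = 20175.57
Import duty = 20175.57 × 6.1% = 1230.71
Buyer bears: insurance 644.70 + destination terminal 1056.89 + duty 1230.71 = 2932.30
Landed cost = invoice 19530.87 + 2932.30 = 22463.17

Total landed cost: USD 22463.17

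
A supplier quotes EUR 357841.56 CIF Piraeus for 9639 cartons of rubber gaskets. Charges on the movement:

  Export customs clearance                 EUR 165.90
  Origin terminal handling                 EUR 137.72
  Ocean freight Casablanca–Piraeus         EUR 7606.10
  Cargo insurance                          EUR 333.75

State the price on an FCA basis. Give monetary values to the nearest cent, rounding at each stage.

Not relevant to the conversion: export clearance — on the seller under both CIF and FCA; already in the CIF price and stays in the FCA price.
From CIF to FCA, the seller no longer bears: origin terminal, freight, insurance.
FCA price = 357841.56 − 137.72 − 7606.10 − 333.75 = 349763.99

FCA price: EUR 349763.99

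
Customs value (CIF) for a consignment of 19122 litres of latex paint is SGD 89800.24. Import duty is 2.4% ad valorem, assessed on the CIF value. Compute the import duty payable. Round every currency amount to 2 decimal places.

Import duty = 89800.24 × 2.4% = 2155.21

Import duty: SGD 2155.21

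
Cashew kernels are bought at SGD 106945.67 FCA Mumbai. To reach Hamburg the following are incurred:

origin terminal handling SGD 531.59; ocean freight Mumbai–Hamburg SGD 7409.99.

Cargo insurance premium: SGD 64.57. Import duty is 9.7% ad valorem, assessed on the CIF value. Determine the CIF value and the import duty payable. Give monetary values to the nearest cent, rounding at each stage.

CIF value: SGD 114951.82; import duty: SGD 11150.33

CIF = FCA price + pre-shipment costs + freight + insurance
CIF = 106945.67 + 531.59 + 7409.99 + 64.57 = 114951.82
Import duty = 114951.82 × 9.7% = 11150.33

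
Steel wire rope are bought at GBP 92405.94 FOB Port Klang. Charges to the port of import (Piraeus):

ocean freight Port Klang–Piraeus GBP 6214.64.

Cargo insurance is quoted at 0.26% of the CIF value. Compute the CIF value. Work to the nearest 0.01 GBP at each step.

Let C be the CIF value. C = FOB price + freight + 0.26% × C
C − 0.26% × C = 92405.94 + 6214.64
0.9974 × C = 98620.58
C = 98620.58 / 0.9974 = 98877.66
Insurance premium = 0.26% × 98877.66 = 257.08

CIF value: GBP 98877.66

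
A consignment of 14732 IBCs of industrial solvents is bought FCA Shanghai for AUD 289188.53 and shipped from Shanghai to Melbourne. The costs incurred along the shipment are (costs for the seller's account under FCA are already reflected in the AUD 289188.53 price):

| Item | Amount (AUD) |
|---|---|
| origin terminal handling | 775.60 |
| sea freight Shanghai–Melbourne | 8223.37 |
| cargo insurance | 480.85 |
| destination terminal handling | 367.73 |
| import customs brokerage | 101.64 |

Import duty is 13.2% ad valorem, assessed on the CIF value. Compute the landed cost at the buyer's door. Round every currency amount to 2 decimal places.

Total landed cost: AUD 338561.94

FCA: the seller delivers export-cleared goods to the carrier; the buyer bears costs from that point.
CIF value = FCA price + origin terminal + freight + insurance = 289188.53 + 775.60 + 8223.37 + 480.85 = 298668.35
Import duty = 298668.35 × 13.2% = 39424.22
Buyer bears: origin terminal 775.60 + freight 8223.37 + insurance 480.85 + destination terminal 367.73 + brokerage 101.64 + duty 39424.22 = 49373.41
Landed cost = invoice 289188.53 + 49373.41 = 338561.94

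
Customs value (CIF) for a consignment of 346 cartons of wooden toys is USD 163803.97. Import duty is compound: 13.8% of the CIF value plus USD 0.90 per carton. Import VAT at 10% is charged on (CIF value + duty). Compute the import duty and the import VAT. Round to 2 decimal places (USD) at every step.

Import duty: USD 22916.35; import VAT: USD 18672.03

Ad valorem component: 163803.97 × 13.8% = 22604.95
Specific component: 346 × 0.90 = 311.40
Import duty = 22604.95 + 311.40 = 22916.35
VAT base = CIF + duty = 163803.97 + 22916.35 = 186720.32
Import VAT = 186720.32 × 10% = 18672.03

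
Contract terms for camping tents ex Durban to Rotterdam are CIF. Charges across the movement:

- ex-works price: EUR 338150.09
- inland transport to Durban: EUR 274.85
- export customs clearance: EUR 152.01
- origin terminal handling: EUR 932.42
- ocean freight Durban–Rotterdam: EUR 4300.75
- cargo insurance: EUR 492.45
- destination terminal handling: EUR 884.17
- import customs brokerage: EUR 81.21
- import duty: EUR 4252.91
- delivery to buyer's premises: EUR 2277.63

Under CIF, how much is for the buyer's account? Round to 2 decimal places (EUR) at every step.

Buyer's account: EUR 7495.92

CIF: the seller pays costs through ocean freight and marine insurance to the destination port.
Seller's account: goods 338150.09 + inland to port 274.85 + export clearance 152.01 + origin terminal 932.42 + freight 4300.75 + insurance 492.45 = 344302.57
Buyer's account: destination terminal 884.17 + brokerage 81.21 + duty 4252.91 + delivery 2277.63 = 7495.92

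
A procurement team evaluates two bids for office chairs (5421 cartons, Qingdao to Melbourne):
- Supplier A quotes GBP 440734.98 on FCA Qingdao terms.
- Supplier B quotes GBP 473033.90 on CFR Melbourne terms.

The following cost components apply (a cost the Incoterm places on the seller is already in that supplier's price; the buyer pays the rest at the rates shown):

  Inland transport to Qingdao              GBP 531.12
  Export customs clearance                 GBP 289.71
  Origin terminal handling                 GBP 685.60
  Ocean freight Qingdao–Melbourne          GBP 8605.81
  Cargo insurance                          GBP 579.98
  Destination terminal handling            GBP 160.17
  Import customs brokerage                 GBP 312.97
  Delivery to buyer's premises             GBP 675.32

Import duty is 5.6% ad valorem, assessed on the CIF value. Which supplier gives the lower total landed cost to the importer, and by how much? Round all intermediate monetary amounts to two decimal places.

Supplier A (FCA):
CIF value = FCA price + origin terminal + freight + insurance = 440734.98 + 685.60 + 8605.81 + 579.98 = 450606.37
Import duty = 450606.37 × 5.6% = 25233.96
Buyer bears (A): 685.60 + 8605.81 + 579.98 + 160.17 + 312.97 + 675.32 = 11019.85
Landed cost (A) = invoice 440734.98 + 11019.85 + duty 25233.96 = 476988.79
Supplier B (CFR):
CIF value = CFR price + insurance = 473033.90 + 579.98 = 473613.88
Import duty = 473613.88 × 5.6% = 26522.38
Buyer bears (B): 579.98 + 160.17 + 312.97 + 675.32 = 1728.44
Landed cost (B) = invoice 473033.90 + 1728.44 + duty 26522.38 = 501284.72
Difference = |476988.79 − 501284.72| = 24295.93

Supplier A is cheaper by GBP 24295.93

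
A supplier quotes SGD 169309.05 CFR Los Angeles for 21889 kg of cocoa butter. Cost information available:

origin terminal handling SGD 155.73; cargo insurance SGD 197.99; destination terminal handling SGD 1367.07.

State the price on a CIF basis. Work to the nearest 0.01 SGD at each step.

Not relevant to the conversion: origin terminal — on the seller under both CFR and CIF; already in the CFR price and stays in the CIF price. destination terminal — on the buyer under both terms; not part of either seller's price.
From CFR to CIF, the seller additionally bears: insurance.
CIF price = 169309.05 + 197.99 = 169507.04

CIF price: SGD 169507.04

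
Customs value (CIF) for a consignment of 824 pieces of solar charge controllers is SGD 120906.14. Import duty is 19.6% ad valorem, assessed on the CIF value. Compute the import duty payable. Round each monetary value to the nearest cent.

Import duty = 120906.14 × 19.6% = 23697.60

Import duty: SGD 23697.60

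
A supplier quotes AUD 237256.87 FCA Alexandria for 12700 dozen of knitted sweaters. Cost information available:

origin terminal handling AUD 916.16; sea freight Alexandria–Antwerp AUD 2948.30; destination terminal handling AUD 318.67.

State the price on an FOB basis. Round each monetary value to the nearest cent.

Not relevant to the conversion: destination terminal, freight — on the buyer under both terms; not part of either seller's price.
From FCA to FOB, the seller additionally bears: origin terminal.
FOB price = 237256.87 + 916.16 = 238173.03

FOB price: AUD 238173.03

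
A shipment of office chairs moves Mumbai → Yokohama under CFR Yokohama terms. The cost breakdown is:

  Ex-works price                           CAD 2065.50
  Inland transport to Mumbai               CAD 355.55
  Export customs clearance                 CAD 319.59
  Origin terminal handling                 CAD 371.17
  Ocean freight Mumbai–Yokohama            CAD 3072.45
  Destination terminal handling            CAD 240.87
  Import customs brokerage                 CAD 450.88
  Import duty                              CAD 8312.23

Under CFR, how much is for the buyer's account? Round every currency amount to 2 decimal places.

Buyer's account: CAD 9003.98

CFR: the seller pays costs through ocean freight to the destination port, but not insurance.
Seller's account: goods 2065.50 + inland to port 355.55 + export clearance 319.59 + origin terminal 371.17 + freight 3072.45 = 6184.26
Buyer's account: destination terminal 240.87 + brokerage 450.88 + duty 8312.23 = 9003.98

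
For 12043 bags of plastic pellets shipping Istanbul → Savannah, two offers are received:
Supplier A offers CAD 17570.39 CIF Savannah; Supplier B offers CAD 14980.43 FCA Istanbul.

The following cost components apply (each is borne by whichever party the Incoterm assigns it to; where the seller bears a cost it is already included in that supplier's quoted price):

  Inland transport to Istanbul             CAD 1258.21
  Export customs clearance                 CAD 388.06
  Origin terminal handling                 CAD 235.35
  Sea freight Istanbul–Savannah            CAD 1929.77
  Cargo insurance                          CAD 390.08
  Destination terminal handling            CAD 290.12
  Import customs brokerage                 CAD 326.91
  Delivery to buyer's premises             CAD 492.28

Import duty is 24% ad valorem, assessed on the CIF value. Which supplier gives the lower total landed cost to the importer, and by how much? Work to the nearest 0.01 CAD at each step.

Supplier A (CIF):
The CIF price already equals the CIF value: 17570.39
Import duty = 17570.39 × 24% = 4216.89
Buyer bears (A): 290.12 + 326.91 + 492.28 = 1109.31
Landed cost (A) = invoice 17570.39 + 1109.31 + duty 4216.89 = 22896.59
Supplier B (FCA):
CIF value = FCA price + origin terminal + freight + insurance = 14980.43 + 235.35 + 1929.77 + 390.08 = 17535.63
Import duty = 17535.63 × 24% = 4208.55
Buyer bears (B): 235.35 + 1929.77 + 390.08 + 290.12 + 326.91 + 492.28 = 3664.51
Landed cost (B) = invoice 14980.43 + 3664.51 + duty 4208.55 = 22853.49
Difference = |22896.59 − 22853.49| = 43.10

Supplier B is cheaper by CAD 43.10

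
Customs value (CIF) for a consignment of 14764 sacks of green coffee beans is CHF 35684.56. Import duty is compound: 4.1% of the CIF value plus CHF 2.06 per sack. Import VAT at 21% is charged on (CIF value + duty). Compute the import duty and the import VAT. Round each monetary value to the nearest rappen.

Ad valorem component: 35684.56 × 4.1% = 1463.07
Specific component: 14764 × 2.06 = 30413.84
Import duty = 1463.07 + 30413.84 = 31876.91
VAT base = CIF + duty = 35684.56 + 31876.91 = 67561.47
Import VAT = 67561.47 × 21% = 14187.91

Import duty: CHF 31876.91; import VAT: CHF 14187.91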